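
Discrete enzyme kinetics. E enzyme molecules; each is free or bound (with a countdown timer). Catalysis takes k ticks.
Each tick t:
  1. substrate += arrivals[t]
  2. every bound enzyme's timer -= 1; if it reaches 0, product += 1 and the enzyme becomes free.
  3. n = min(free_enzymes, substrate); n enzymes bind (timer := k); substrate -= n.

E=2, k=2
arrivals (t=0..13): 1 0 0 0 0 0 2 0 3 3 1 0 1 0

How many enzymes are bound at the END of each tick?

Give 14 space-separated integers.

t=0: arr=1 -> substrate=0 bound=1 product=0
t=1: arr=0 -> substrate=0 bound=1 product=0
t=2: arr=0 -> substrate=0 bound=0 product=1
t=3: arr=0 -> substrate=0 bound=0 product=1
t=4: arr=0 -> substrate=0 bound=0 product=1
t=5: arr=0 -> substrate=0 bound=0 product=1
t=6: arr=2 -> substrate=0 bound=2 product=1
t=7: arr=0 -> substrate=0 bound=2 product=1
t=8: arr=3 -> substrate=1 bound=2 product=3
t=9: arr=3 -> substrate=4 bound=2 product=3
t=10: arr=1 -> substrate=3 bound=2 product=5
t=11: arr=0 -> substrate=3 bound=2 product=5
t=12: arr=1 -> substrate=2 bound=2 product=7
t=13: arr=0 -> substrate=2 bound=2 product=7

Answer: 1 1 0 0 0 0 2 2 2 2 2 2 2 2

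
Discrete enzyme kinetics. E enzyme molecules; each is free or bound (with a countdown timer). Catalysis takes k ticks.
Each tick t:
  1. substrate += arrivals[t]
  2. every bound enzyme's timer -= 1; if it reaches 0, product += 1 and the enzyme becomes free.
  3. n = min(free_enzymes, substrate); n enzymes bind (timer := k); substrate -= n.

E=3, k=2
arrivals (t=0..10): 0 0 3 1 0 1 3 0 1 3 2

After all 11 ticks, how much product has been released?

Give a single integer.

Answer: 9

Derivation:
t=0: arr=0 -> substrate=0 bound=0 product=0
t=1: arr=0 -> substrate=0 bound=0 product=0
t=2: arr=3 -> substrate=0 bound=3 product=0
t=3: arr=1 -> substrate=1 bound=3 product=0
t=4: arr=0 -> substrate=0 bound=1 product=3
t=5: arr=1 -> substrate=0 bound=2 product=3
t=6: arr=3 -> substrate=1 bound=3 product=4
t=7: arr=0 -> substrate=0 bound=3 product=5
t=8: arr=1 -> substrate=0 bound=2 product=7
t=9: arr=3 -> substrate=1 bound=3 product=8
t=10: arr=2 -> substrate=2 bound=3 product=9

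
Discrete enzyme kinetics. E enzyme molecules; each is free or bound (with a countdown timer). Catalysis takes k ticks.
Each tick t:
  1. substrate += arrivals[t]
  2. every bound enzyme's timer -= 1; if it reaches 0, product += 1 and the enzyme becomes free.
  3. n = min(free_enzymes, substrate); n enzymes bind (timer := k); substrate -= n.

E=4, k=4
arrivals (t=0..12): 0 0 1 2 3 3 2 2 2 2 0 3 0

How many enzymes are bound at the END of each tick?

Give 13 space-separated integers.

t=0: arr=0 -> substrate=0 bound=0 product=0
t=1: arr=0 -> substrate=0 bound=0 product=0
t=2: arr=1 -> substrate=0 bound=1 product=0
t=3: arr=2 -> substrate=0 bound=3 product=0
t=4: arr=3 -> substrate=2 bound=4 product=0
t=5: arr=3 -> substrate=5 bound=4 product=0
t=6: arr=2 -> substrate=6 bound=4 product=1
t=7: arr=2 -> substrate=6 bound=4 product=3
t=8: arr=2 -> substrate=7 bound=4 product=4
t=9: arr=2 -> substrate=9 bound=4 product=4
t=10: arr=0 -> substrate=8 bound=4 product=5
t=11: arr=3 -> substrate=9 bound=4 product=7
t=12: arr=0 -> substrate=8 bound=4 product=8

Answer: 0 0 1 3 4 4 4 4 4 4 4 4 4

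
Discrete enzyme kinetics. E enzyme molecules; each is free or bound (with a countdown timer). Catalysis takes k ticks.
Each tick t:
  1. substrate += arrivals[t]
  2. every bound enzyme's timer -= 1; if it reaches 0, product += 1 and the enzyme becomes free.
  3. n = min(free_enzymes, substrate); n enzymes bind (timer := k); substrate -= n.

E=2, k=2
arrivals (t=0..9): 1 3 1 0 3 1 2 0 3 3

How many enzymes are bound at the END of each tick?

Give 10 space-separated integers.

t=0: arr=1 -> substrate=0 bound=1 product=0
t=1: arr=3 -> substrate=2 bound=2 product=0
t=2: arr=1 -> substrate=2 bound=2 product=1
t=3: arr=0 -> substrate=1 bound=2 product=2
t=4: arr=3 -> substrate=3 bound=2 product=3
t=5: arr=1 -> substrate=3 bound=2 product=4
t=6: arr=2 -> substrate=4 bound=2 product=5
t=7: arr=0 -> substrate=3 bound=2 product=6
t=8: arr=3 -> substrate=5 bound=2 product=7
t=9: arr=3 -> substrate=7 bound=2 product=8

Answer: 1 2 2 2 2 2 2 2 2 2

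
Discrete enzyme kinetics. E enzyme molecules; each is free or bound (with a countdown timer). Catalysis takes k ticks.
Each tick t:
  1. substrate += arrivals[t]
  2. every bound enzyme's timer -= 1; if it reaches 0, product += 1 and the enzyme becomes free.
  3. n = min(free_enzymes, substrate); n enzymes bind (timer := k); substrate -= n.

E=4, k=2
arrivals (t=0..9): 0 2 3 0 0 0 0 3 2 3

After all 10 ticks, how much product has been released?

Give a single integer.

Answer: 8

Derivation:
t=0: arr=0 -> substrate=0 bound=0 product=0
t=1: arr=2 -> substrate=0 bound=2 product=0
t=2: arr=3 -> substrate=1 bound=4 product=0
t=3: arr=0 -> substrate=0 bound=3 product=2
t=4: arr=0 -> substrate=0 bound=1 product=4
t=5: arr=0 -> substrate=0 bound=0 product=5
t=6: arr=0 -> substrate=0 bound=0 product=5
t=7: arr=3 -> substrate=0 bound=3 product=5
t=8: arr=2 -> substrate=1 bound=4 product=5
t=9: arr=3 -> substrate=1 bound=4 product=8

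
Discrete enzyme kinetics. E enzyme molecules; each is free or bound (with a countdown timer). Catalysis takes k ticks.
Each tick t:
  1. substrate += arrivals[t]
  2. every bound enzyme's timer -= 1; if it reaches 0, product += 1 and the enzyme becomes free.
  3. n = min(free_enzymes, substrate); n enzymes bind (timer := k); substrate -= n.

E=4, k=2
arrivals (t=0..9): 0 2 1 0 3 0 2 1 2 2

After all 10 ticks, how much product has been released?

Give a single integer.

t=0: arr=0 -> substrate=0 bound=0 product=0
t=1: arr=2 -> substrate=0 bound=2 product=0
t=2: arr=1 -> substrate=0 bound=3 product=0
t=3: arr=0 -> substrate=0 bound=1 product=2
t=4: arr=3 -> substrate=0 bound=3 product=3
t=5: arr=0 -> substrate=0 bound=3 product=3
t=6: arr=2 -> substrate=0 bound=2 product=6
t=7: arr=1 -> substrate=0 bound=3 product=6
t=8: arr=2 -> substrate=0 bound=3 product=8
t=9: arr=2 -> substrate=0 bound=4 product=9

Answer: 9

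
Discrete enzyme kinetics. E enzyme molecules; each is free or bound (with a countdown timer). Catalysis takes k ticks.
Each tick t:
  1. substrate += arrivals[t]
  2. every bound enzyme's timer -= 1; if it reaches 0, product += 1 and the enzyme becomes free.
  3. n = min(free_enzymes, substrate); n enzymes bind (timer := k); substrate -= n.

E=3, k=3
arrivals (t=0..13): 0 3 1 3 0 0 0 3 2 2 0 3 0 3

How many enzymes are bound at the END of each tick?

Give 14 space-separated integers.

Answer: 0 3 3 3 3 3 3 3 3 3 3 3 3 3

Derivation:
t=0: arr=0 -> substrate=0 bound=0 product=0
t=1: arr=3 -> substrate=0 bound=3 product=0
t=2: arr=1 -> substrate=1 bound=3 product=0
t=3: arr=3 -> substrate=4 bound=3 product=0
t=4: arr=0 -> substrate=1 bound=3 product=3
t=5: arr=0 -> substrate=1 bound=3 product=3
t=6: arr=0 -> substrate=1 bound=3 product=3
t=7: arr=3 -> substrate=1 bound=3 product=6
t=8: arr=2 -> substrate=3 bound=3 product=6
t=9: arr=2 -> substrate=5 bound=3 product=6
t=10: arr=0 -> substrate=2 bound=3 product=9
t=11: arr=3 -> substrate=5 bound=3 product=9
t=12: arr=0 -> substrate=5 bound=3 product=9
t=13: arr=3 -> substrate=5 bound=3 product=12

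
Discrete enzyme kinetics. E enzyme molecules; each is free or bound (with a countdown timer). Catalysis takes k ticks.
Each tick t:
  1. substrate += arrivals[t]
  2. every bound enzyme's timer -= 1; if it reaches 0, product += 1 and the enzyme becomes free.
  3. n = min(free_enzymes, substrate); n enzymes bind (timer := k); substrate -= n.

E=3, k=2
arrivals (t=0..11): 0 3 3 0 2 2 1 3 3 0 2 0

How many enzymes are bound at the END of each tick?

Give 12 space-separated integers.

Answer: 0 3 3 3 3 3 3 3 3 3 3 3

Derivation:
t=0: arr=0 -> substrate=0 bound=0 product=0
t=1: arr=3 -> substrate=0 bound=3 product=0
t=2: arr=3 -> substrate=3 bound=3 product=0
t=3: arr=0 -> substrate=0 bound=3 product=3
t=4: arr=2 -> substrate=2 bound=3 product=3
t=5: arr=2 -> substrate=1 bound=3 product=6
t=6: arr=1 -> substrate=2 bound=3 product=6
t=7: arr=3 -> substrate=2 bound=3 product=9
t=8: arr=3 -> substrate=5 bound=3 product=9
t=9: arr=0 -> substrate=2 bound=3 product=12
t=10: arr=2 -> substrate=4 bound=3 product=12
t=11: arr=0 -> substrate=1 bound=3 product=15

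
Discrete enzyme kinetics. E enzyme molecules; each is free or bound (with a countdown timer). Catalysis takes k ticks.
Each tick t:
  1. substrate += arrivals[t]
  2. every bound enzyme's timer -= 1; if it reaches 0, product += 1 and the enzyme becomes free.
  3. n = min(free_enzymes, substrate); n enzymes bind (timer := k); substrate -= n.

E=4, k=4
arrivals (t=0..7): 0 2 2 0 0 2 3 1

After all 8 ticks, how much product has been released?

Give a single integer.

t=0: arr=0 -> substrate=0 bound=0 product=0
t=1: arr=2 -> substrate=0 bound=2 product=0
t=2: arr=2 -> substrate=0 bound=4 product=0
t=3: arr=0 -> substrate=0 bound=4 product=0
t=4: arr=0 -> substrate=0 bound=4 product=0
t=5: arr=2 -> substrate=0 bound=4 product=2
t=6: arr=3 -> substrate=1 bound=4 product=4
t=7: arr=1 -> substrate=2 bound=4 product=4

Answer: 4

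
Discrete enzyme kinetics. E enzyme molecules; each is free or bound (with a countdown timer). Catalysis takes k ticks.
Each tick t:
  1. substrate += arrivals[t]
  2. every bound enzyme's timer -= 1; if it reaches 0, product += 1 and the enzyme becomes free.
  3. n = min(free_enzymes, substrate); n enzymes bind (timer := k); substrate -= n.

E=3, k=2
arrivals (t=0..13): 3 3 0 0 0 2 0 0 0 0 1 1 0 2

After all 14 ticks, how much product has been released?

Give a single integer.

Answer: 10

Derivation:
t=0: arr=3 -> substrate=0 bound=3 product=0
t=1: arr=3 -> substrate=3 bound=3 product=0
t=2: arr=0 -> substrate=0 bound=3 product=3
t=3: arr=0 -> substrate=0 bound=3 product=3
t=4: arr=0 -> substrate=0 bound=0 product=6
t=5: arr=2 -> substrate=0 bound=2 product=6
t=6: arr=0 -> substrate=0 bound=2 product=6
t=7: arr=0 -> substrate=0 bound=0 product=8
t=8: arr=0 -> substrate=0 bound=0 product=8
t=9: arr=0 -> substrate=0 bound=0 product=8
t=10: arr=1 -> substrate=0 bound=1 product=8
t=11: arr=1 -> substrate=0 bound=2 product=8
t=12: arr=0 -> substrate=0 bound=1 product=9
t=13: arr=2 -> substrate=0 bound=2 product=10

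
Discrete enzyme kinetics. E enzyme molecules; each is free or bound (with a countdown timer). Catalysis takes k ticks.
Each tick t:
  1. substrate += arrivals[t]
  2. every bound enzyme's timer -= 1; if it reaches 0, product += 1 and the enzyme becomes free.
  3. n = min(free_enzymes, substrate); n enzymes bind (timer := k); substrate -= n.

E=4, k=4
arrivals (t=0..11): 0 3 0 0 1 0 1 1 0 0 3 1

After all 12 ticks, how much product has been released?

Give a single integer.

t=0: arr=0 -> substrate=0 bound=0 product=0
t=1: arr=3 -> substrate=0 bound=3 product=0
t=2: arr=0 -> substrate=0 bound=3 product=0
t=3: arr=0 -> substrate=0 bound=3 product=0
t=4: arr=1 -> substrate=0 bound=4 product=0
t=5: arr=0 -> substrate=0 bound=1 product=3
t=6: arr=1 -> substrate=0 bound=2 product=3
t=7: arr=1 -> substrate=0 bound=3 product=3
t=8: arr=0 -> substrate=0 bound=2 product=4
t=9: arr=0 -> substrate=0 bound=2 product=4
t=10: arr=3 -> substrate=0 bound=4 product=5
t=11: arr=1 -> substrate=0 bound=4 product=6

Answer: 6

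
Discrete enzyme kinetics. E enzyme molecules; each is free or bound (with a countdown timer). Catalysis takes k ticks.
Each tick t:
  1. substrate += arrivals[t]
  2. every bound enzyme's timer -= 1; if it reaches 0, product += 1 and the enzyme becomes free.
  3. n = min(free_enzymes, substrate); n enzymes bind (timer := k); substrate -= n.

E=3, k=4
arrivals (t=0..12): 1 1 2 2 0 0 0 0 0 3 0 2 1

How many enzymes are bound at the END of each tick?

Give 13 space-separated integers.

t=0: arr=1 -> substrate=0 bound=1 product=0
t=1: arr=1 -> substrate=0 bound=2 product=0
t=2: arr=2 -> substrate=1 bound=3 product=0
t=3: arr=2 -> substrate=3 bound=3 product=0
t=4: arr=0 -> substrate=2 bound=3 product=1
t=5: arr=0 -> substrate=1 bound=3 product=2
t=6: arr=0 -> substrate=0 bound=3 product=3
t=7: arr=0 -> substrate=0 bound=3 product=3
t=8: arr=0 -> substrate=0 bound=2 product=4
t=9: arr=3 -> substrate=1 bound=3 product=5
t=10: arr=0 -> substrate=0 bound=3 product=6
t=11: arr=2 -> substrate=2 bound=3 product=6
t=12: arr=1 -> substrate=3 bound=3 product=6

Answer: 1 2 3 3 3 3 3 3 2 3 3 3 3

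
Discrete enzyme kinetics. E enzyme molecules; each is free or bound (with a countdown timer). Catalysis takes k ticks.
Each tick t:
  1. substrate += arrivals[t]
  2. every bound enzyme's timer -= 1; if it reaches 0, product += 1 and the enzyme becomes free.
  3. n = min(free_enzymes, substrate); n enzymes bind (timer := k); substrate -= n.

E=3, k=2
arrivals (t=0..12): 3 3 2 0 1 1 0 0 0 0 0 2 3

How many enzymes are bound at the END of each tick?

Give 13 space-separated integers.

t=0: arr=3 -> substrate=0 bound=3 product=0
t=1: arr=3 -> substrate=3 bound=3 product=0
t=2: arr=2 -> substrate=2 bound=3 product=3
t=3: arr=0 -> substrate=2 bound=3 product=3
t=4: arr=1 -> substrate=0 bound=3 product=6
t=5: arr=1 -> substrate=1 bound=3 product=6
t=6: arr=0 -> substrate=0 bound=1 product=9
t=7: arr=0 -> substrate=0 bound=1 product=9
t=8: arr=0 -> substrate=0 bound=0 product=10
t=9: arr=0 -> substrate=0 bound=0 product=10
t=10: arr=0 -> substrate=0 bound=0 product=10
t=11: arr=2 -> substrate=0 bound=2 product=10
t=12: arr=3 -> substrate=2 bound=3 product=10

Answer: 3 3 3 3 3 3 1 1 0 0 0 2 3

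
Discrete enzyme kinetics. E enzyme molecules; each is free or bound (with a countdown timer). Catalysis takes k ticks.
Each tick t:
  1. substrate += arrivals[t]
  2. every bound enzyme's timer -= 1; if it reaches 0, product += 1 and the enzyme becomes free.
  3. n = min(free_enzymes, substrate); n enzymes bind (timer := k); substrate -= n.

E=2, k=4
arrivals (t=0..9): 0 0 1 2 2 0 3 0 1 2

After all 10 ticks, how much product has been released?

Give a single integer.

Answer: 2

Derivation:
t=0: arr=0 -> substrate=0 bound=0 product=0
t=1: arr=0 -> substrate=0 bound=0 product=0
t=2: arr=1 -> substrate=0 bound=1 product=0
t=3: arr=2 -> substrate=1 bound=2 product=0
t=4: arr=2 -> substrate=3 bound=2 product=0
t=5: arr=0 -> substrate=3 bound=2 product=0
t=6: arr=3 -> substrate=5 bound=2 product=1
t=7: arr=0 -> substrate=4 bound=2 product=2
t=8: arr=1 -> substrate=5 bound=2 product=2
t=9: arr=2 -> substrate=7 bound=2 product=2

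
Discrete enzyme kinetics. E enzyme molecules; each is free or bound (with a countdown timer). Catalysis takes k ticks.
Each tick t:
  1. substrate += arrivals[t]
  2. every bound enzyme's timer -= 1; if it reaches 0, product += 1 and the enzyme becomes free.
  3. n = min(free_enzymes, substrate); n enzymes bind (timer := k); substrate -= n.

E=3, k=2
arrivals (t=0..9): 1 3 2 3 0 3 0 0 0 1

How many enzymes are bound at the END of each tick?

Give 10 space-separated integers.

t=0: arr=1 -> substrate=0 bound=1 product=0
t=1: arr=3 -> substrate=1 bound=3 product=0
t=2: arr=2 -> substrate=2 bound=3 product=1
t=3: arr=3 -> substrate=3 bound=3 product=3
t=4: arr=0 -> substrate=2 bound=3 product=4
t=5: arr=3 -> substrate=3 bound=3 product=6
t=6: arr=0 -> substrate=2 bound=3 product=7
t=7: arr=0 -> substrate=0 bound=3 product=9
t=8: arr=0 -> substrate=0 bound=2 product=10
t=9: arr=1 -> substrate=0 bound=1 product=12

Answer: 1 3 3 3 3 3 3 3 2 1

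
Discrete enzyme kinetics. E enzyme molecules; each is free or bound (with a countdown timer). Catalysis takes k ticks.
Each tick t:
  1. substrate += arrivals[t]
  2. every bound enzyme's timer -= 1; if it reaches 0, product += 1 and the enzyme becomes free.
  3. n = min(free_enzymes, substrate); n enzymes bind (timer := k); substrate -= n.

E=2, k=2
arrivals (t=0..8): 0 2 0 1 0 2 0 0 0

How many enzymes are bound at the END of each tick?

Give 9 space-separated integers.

t=0: arr=0 -> substrate=0 bound=0 product=0
t=1: arr=2 -> substrate=0 bound=2 product=0
t=2: arr=0 -> substrate=0 bound=2 product=0
t=3: arr=1 -> substrate=0 bound=1 product=2
t=4: arr=0 -> substrate=0 bound=1 product=2
t=5: arr=2 -> substrate=0 bound=2 product=3
t=6: arr=0 -> substrate=0 bound=2 product=3
t=7: arr=0 -> substrate=0 bound=0 product=5
t=8: arr=0 -> substrate=0 bound=0 product=5

Answer: 0 2 2 1 1 2 2 0 0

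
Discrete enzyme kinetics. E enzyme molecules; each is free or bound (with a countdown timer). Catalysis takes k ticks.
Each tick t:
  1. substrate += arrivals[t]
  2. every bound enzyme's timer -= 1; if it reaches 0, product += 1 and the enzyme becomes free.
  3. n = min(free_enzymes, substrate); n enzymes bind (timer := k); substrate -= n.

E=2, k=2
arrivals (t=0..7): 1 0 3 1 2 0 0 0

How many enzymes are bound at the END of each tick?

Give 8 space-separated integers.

t=0: arr=1 -> substrate=0 bound=1 product=0
t=1: arr=0 -> substrate=0 bound=1 product=0
t=2: arr=3 -> substrate=1 bound=2 product=1
t=3: arr=1 -> substrate=2 bound=2 product=1
t=4: arr=2 -> substrate=2 bound=2 product=3
t=5: arr=0 -> substrate=2 bound=2 product=3
t=6: arr=0 -> substrate=0 bound=2 product=5
t=7: arr=0 -> substrate=0 bound=2 product=5

Answer: 1 1 2 2 2 2 2 2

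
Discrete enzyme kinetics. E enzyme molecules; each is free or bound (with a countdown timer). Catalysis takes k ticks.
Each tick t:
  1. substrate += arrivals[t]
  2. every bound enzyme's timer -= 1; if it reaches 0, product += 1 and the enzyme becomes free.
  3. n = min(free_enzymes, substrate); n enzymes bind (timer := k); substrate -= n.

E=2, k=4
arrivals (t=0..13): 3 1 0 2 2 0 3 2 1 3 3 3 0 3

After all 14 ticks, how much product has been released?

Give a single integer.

t=0: arr=3 -> substrate=1 bound=2 product=0
t=1: arr=1 -> substrate=2 bound=2 product=0
t=2: arr=0 -> substrate=2 bound=2 product=0
t=3: arr=2 -> substrate=4 bound=2 product=0
t=4: arr=2 -> substrate=4 bound=2 product=2
t=5: arr=0 -> substrate=4 bound=2 product=2
t=6: arr=3 -> substrate=7 bound=2 product=2
t=7: arr=2 -> substrate=9 bound=2 product=2
t=8: arr=1 -> substrate=8 bound=2 product=4
t=9: arr=3 -> substrate=11 bound=2 product=4
t=10: arr=3 -> substrate=14 bound=2 product=4
t=11: arr=3 -> substrate=17 bound=2 product=4
t=12: arr=0 -> substrate=15 bound=2 product=6
t=13: arr=3 -> substrate=18 bound=2 product=6

Answer: 6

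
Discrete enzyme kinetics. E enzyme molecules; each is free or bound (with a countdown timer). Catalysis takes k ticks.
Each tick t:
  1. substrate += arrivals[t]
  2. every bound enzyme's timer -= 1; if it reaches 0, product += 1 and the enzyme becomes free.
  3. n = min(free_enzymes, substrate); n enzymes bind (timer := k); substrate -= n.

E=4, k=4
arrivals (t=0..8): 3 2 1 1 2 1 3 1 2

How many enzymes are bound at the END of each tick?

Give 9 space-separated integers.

t=0: arr=3 -> substrate=0 bound=3 product=0
t=1: arr=2 -> substrate=1 bound=4 product=0
t=2: arr=1 -> substrate=2 bound=4 product=0
t=3: arr=1 -> substrate=3 bound=4 product=0
t=4: arr=2 -> substrate=2 bound=4 product=3
t=5: arr=1 -> substrate=2 bound=4 product=4
t=6: arr=3 -> substrate=5 bound=4 product=4
t=7: arr=1 -> substrate=6 bound=4 product=4
t=8: arr=2 -> substrate=5 bound=4 product=7

Answer: 3 4 4 4 4 4 4 4 4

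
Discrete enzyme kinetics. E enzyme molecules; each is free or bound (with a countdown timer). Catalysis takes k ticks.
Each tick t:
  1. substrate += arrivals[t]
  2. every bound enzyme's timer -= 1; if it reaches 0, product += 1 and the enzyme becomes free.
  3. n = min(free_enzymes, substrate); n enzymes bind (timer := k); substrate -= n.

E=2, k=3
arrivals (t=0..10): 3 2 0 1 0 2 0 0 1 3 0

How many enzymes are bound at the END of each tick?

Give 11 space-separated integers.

t=0: arr=3 -> substrate=1 bound=2 product=0
t=1: arr=2 -> substrate=3 bound=2 product=0
t=2: arr=0 -> substrate=3 bound=2 product=0
t=3: arr=1 -> substrate=2 bound=2 product=2
t=4: arr=0 -> substrate=2 bound=2 product=2
t=5: arr=2 -> substrate=4 bound=2 product=2
t=6: arr=0 -> substrate=2 bound=2 product=4
t=7: arr=0 -> substrate=2 bound=2 product=4
t=8: arr=1 -> substrate=3 bound=2 product=4
t=9: arr=3 -> substrate=4 bound=2 product=6
t=10: arr=0 -> substrate=4 bound=2 product=6

Answer: 2 2 2 2 2 2 2 2 2 2 2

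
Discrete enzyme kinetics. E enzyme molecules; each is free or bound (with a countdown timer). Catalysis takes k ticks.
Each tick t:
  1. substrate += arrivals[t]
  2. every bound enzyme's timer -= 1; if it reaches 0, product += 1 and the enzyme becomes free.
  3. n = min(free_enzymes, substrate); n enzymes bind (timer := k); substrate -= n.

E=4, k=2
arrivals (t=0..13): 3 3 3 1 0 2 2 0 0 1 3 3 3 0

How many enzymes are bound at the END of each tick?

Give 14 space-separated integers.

t=0: arr=3 -> substrate=0 bound=3 product=0
t=1: arr=3 -> substrate=2 bound=4 product=0
t=2: arr=3 -> substrate=2 bound=4 product=3
t=3: arr=1 -> substrate=2 bound=4 product=4
t=4: arr=0 -> substrate=0 bound=3 product=7
t=5: arr=2 -> substrate=0 bound=4 product=8
t=6: arr=2 -> substrate=0 bound=4 product=10
t=7: arr=0 -> substrate=0 bound=2 product=12
t=8: arr=0 -> substrate=0 bound=0 product=14
t=9: arr=1 -> substrate=0 bound=1 product=14
t=10: arr=3 -> substrate=0 bound=4 product=14
t=11: arr=3 -> substrate=2 bound=4 product=15
t=12: arr=3 -> substrate=2 bound=4 product=18
t=13: arr=0 -> substrate=1 bound=4 product=19

Answer: 3 4 4 4 3 4 4 2 0 1 4 4 4 4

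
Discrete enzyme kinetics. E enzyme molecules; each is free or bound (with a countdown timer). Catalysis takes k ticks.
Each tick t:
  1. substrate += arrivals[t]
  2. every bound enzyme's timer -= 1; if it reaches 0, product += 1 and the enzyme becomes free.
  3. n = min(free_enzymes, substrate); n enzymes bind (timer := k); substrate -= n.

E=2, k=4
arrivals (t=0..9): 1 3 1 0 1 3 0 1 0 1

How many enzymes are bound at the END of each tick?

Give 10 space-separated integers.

Answer: 1 2 2 2 2 2 2 2 2 2

Derivation:
t=0: arr=1 -> substrate=0 bound=1 product=0
t=1: arr=3 -> substrate=2 bound=2 product=0
t=2: arr=1 -> substrate=3 bound=2 product=0
t=3: arr=0 -> substrate=3 bound=2 product=0
t=4: arr=1 -> substrate=3 bound=2 product=1
t=5: arr=3 -> substrate=5 bound=2 product=2
t=6: arr=0 -> substrate=5 bound=2 product=2
t=7: arr=1 -> substrate=6 bound=2 product=2
t=8: arr=0 -> substrate=5 bound=2 product=3
t=9: arr=1 -> substrate=5 bound=2 product=4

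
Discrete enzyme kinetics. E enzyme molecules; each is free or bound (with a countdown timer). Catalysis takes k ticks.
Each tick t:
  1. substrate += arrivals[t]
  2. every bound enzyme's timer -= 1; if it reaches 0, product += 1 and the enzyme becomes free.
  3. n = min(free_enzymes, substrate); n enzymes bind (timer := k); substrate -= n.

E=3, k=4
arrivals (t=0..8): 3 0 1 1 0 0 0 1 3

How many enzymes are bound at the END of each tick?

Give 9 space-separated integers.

t=0: arr=3 -> substrate=0 bound=3 product=0
t=1: arr=0 -> substrate=0 bound=3 product=0
t=2: arr=1 -> substrate=1 bound=3 product=0
t=3: arr=1 -> substrate=2 bound=3 product=0
t=4: arr=0 -> substrate=0 bound=2 product=3
t=5: arr=0 -> substrate=0 bound=2 product=3
t=6: arr=0 -> substrate=0 bound=2 product=3
t=7: arr=1 -> substrate=0 bound=3 product=3
t=8: arr=3 -> substrate=1 bound=3 product=5

Answer: 3 3 3 3 2 2 2 3 3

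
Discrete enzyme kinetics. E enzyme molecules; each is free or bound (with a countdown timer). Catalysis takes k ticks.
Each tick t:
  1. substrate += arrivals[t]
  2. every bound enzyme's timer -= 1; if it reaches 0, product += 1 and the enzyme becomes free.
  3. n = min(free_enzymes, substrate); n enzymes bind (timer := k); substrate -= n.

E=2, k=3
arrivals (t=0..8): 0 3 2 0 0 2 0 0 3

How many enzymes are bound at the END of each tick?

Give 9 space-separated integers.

Answer: 0 2 2 2 2 2 2 2 2

Derivation:
t=0: arr=0 -> substrate=0 bound=0 product=0
t=1: arr=3 -> substrate=1 bound=2 product=0
t=2: arr=2 -> substrate=3 bound=2 product=0
t=3: arr=0 -> substrate=3 bound=2 product=0
t=4: arr=0 -> substrate=1 bound=2 product=2
t=5: arr=2 -> substrate=3 bound=2 product=2
t=6: arr=0 -> substrate=3 bound=2 product=2
t=7: arr=0 -> substrate=1 bound=2 product=4
t=8: arr=3 -> substrate=4 bound=2 product=4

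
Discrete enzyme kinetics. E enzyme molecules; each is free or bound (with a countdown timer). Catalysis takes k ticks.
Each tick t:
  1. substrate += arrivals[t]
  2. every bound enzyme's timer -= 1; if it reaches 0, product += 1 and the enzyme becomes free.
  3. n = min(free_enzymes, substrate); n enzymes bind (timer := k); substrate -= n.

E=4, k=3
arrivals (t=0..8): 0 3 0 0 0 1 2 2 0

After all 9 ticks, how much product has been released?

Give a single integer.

t=0: arr=0 -> substrate=0 bound=0 product=0
t=1: arr=3 -> substrate=0 bound=3 product=0
t=2: arr=0 -> substrate=0 bound=3 product=0
t=3: arr=0 -> substrate=0 bound=3 product=0
t=4: arr=0 -> substrate=0 bound=0 product=3
t=5: arr=1 -> substrate=0 bound=1 product=3
t=6: arr=2 -> substrate=0 bound=3 product=3
t=7: arr=2 -> substrate=1 bound=4 product=3
t=8: arr=0 -> substrate=0 bound=4 product=4

Answer: 4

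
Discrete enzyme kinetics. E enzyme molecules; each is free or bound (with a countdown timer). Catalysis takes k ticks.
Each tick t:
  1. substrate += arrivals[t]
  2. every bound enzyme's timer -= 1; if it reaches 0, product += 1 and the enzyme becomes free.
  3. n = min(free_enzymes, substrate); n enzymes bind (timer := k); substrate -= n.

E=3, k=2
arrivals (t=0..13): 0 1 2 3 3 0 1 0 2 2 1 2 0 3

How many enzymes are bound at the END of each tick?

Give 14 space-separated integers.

t=0: arr=0 -> substrate=0 bound=0 product=0
t=1: arr=1 -> substrate=0 bound=1 product=0
t=2: arr=2 -> substrate=0 bound=3 product=0
t=3: arr=3 -> substrate=2 bound=3 product=1
t=4: arr=3 -> substrate=3 bound=3 product=3
t=5: arr=0 -> substrate=2 bound=3 product=4
t=6: arr=1 -> substrate=1 bound=3 product=6
t=7: arr=0 -> substrate=0 bound=3 product=7
t=8: arr=2 -> substrate=0 bound=3 product=9
t=9: arr=2 -> substrate=1 bound=3 product=10
t=10: arr=1 -> substrate=0 bound=3 product=12
t=11: arr=2 -> substrate=1 bound=3 product=13
t=12: arr=0 -> substrate=0 bound=2 product=15
t=13: arr=3 -> substrate=1 bound=3 product=16

Answer: 0 1 3 3 3 3 3 3 3 3 3 3 2 3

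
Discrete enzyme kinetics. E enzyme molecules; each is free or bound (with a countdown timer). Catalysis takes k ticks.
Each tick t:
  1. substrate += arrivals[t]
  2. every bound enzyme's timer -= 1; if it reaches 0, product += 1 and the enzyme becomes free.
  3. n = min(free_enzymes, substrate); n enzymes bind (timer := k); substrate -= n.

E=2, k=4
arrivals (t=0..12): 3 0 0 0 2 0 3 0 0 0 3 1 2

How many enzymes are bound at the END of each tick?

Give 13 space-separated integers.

Answer: 2 2 2 2 2 2 2 2 2 2 2 2 2

Derivation:
t=0: arr=3 -> substrate=1 bound=2 product=0
t=1: arr=0 -> substrate=1 bound=2 product=0
t=2: arr=0 -> substrate=1 bound=2 product=0
t=3: arr=0 -> substrate=1 bound=2 product=0
t=4: arr=2 -> substrate=1 bound=2 product=2
t=5: arr=0 -> substrate=1 bound=2 product=2
t=6: arr=3 -> substrate=4 bound=2 product=2
t=7: arr=0 -> substrate=4 bound=2 product=2
t=8: arr=0 -> substrate=2 bound=2 product=4
t=9: arr=0 -> substrate=2 bound=2 product=4
t=10: arr=3 -> substrate=5 bound=2 product=4
t=11: arr=1 -> substrate=6 bound=2 product=4
t=12: arr=2 -> substrate=6 bound=2 product=6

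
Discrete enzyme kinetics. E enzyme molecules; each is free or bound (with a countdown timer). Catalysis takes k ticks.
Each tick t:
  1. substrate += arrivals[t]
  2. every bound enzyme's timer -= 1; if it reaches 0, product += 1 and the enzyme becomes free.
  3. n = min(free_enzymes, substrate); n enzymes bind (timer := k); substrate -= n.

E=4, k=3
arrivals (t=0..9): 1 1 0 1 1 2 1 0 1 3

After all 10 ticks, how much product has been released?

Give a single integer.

t=0: arr=1 -> substrate=0 bound=1 product=0
t=1: arr=1 -> substrate=0 bound=2 product=0
t=2: arr=0 -> substrate=0 bound=2 product=0
t=3: arr=1 -> substrate=0 bound=2 product=1
t=4: arr=1 -> substrate=0 bound=2 product=2
t=5: arr=2 -> substrate=0 bound=4 product=2
t=6: arr=1 -> substrate=0 bound=4 product=3
t=7: arr=0 -> substrate=0 bound=3 product=4
t=8: arr=1 -> substrate=0 bound=2 product=6
t=9: arr=3 -> substrate=0 bound=4 product=7

Answer: 7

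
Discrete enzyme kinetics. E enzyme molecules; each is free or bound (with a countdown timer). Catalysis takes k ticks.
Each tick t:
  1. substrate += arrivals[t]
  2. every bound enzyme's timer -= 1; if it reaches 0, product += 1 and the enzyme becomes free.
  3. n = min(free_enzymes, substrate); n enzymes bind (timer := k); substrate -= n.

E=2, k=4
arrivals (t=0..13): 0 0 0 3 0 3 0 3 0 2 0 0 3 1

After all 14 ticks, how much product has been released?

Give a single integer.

Answer: 4

Derivation:
t=0: arr=0 -> substrate=0 bound=0 product=0
t=1: arr=0 -> substrate=0 bound=0 product=0
t=2: arr=0 -> substrate=0 bound=0 product=0
t=3: arr=3 -> substrate=1 bound=2 product=0
t=4: arr=0 -> substrate=1 bound=2 product=0
t=5: arr=3 -> substrate=4 bound=2 product=0
t=6: arr=0 -> substrate=4 bound=2 product=0
t=7: arr=3 -> substrate=5 bound=2 product=2
t=8: arr=0 -> substrate=5 bound=2 product=2
t=9: arr=2 -> substrate=7 bound=2 product=2
t=10: arr=0 -> substrate=7 bound=2 product=2
t=11: arr=0 -> substrate=5 bound=2 product=4
t=12: arr=3 -> substrate=8 bound=2 product=4
t=13: arr=1 -> substrate=9 bound=2 product=4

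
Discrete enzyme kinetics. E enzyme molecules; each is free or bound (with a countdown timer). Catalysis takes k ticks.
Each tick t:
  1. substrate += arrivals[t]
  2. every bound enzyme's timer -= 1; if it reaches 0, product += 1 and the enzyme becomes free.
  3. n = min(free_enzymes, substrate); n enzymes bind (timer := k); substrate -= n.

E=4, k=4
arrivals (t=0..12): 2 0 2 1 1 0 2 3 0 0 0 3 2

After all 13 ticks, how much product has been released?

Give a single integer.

t=0: arr=2 -> substrate=0 bound=2 product=0
t=1: arr=0 -> substrate=0 bound=2 product=0
t=2: arr=2 -> substrate=0 bound=4 product=0
t=3: arr=1 -> substrate=1 bound=4 product=0
t=4: arr=1 -> substrate=0 bound=4 product=2
t=5: arr=0 -> substrate=0 bound=4 product=2
t=6: arr=2 -> substrate=0 bound=4 product=4
t=7: arr=3 -> substrate=3 bound=4 product=4
t=8: arr=0 -> substrate=1 bound=4 product=6
t=9: arr=0 -> substrate=1 bound=4 product=6
t=10: arr=0 -> substrate=0 bound=3 product=8
t=11: arr=3 -> substrate=2 bound=4 product=8
t=12: arr=2 -> substrate=2 bound=4 product=10

Answer: 10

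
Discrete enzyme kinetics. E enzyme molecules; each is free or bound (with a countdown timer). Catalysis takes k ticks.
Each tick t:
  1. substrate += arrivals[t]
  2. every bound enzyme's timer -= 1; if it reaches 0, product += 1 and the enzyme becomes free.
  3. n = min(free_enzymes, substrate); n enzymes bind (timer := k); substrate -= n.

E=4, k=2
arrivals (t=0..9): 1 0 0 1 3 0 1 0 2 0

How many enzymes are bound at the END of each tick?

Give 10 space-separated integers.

t=0: arr=1 -> substrate=0 bound=1 product=0
t=1: arr=0 -> substrate=0 bound=1 product=0
t=2: arr=0 -> substrate=0 bound=0 product=1
t=3: arr=1 -> substrate=0 bound=1 product=1
t=4: arr=3 -> substrate=0 bound=4 product=1
t=5: arr=0 -> substrate=0 bound=3 product=2
t=6: arr=1 -> substrate=0 bound=1 product=5
t=7: arr=0 -> substrate=0 bound=1 product=5
t=8: arr=2 -> substrate=0 bound=2 product=6
t=9: arr=0 -> substrate=0 bound=2 product=6

Answer: 1 1 0 1 4 3 1 1 2 2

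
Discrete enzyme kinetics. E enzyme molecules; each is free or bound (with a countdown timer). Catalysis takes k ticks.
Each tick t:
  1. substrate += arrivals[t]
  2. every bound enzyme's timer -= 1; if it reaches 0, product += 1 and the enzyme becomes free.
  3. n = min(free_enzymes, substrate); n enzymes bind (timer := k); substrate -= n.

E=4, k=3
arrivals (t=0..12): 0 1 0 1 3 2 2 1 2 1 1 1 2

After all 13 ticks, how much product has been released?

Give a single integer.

Answer: 10

Derivation:
t=0: arr=0 -> substrate=0 bound=0 product=0
t=1: arr=1 -> substrate=0 bound=1 product=0
t=2: arr=0 -> substrate=0 bound=1 product=0
t=3: arr=1 -> substrate=0 bound=2 product=0
t=4: arr=3 -> substrate=0 bound=4 product=1
t=5: arr=2 -> substrate=2 bound=4 product=1
t=6: arr=2 -> substrate=3 bound=4 product=2
t=7: arr=1 -> substrate=1 bound=4 product=5
t=8: arr=2 -> substrate=3 bound=4 product=5
t=9: arr=1 -> substrate=3 bound=4 product=6
t=10: arr=1 -> substrate=1 bound=4 product=9
t=11: arr=1 -> substrate=2 bound=4 product=9
t=12: arr=2 -> substrate=3 bound=4 product=10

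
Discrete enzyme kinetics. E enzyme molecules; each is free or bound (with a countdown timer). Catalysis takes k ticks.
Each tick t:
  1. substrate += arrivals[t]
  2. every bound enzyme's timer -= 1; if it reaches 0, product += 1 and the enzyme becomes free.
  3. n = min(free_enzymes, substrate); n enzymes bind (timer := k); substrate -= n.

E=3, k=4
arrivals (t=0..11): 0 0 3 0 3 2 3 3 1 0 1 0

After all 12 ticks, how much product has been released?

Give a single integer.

t=0: arr=0 -> substrate=0 bound=0 product=0
t=1: arr=0 -> substrate=0 bound=0 product=0
t=2: arr=3 -> substrate=0 bound=3 product=0
t=3: arr=0 -> substrate=0 bound=3 product=0
t=4: arr=3 -> substrate=3 bound=3 product=0
t=5: arr=2 -> substrate=5 bound=3 product=0
t=6: arr=3 -> substrate=5 bound=3 product=3
t=7: arr=3 -> substrate=8 bound=3 product=3
t=8: arr=1 -> substrate=9 bound=3 product=3
t=9: arr=0 -> substrate=9 bound=3 product=3
t=10: arr=1 -> substrate=7 bound=3 product=6
t=11: arr=0 -> substrate=7 bound=3 product=6

Answer: 6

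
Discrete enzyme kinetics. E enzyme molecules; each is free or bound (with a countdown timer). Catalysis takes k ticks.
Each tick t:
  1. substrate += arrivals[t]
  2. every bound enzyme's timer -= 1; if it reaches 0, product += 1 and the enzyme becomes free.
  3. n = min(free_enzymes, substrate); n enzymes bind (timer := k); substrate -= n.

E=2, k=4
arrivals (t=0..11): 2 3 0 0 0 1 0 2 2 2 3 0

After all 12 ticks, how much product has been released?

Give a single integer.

t=0: arr=2 -> substrate=0 bound=2 product=0
t=1: arr=3 -> substrate=3 bound=2 product=0
t=2: arr=0 -> substrate=3 bound=2 product=0
t=3: arr=0 -> substrate=3 bound=2 product=0
t=4: arr=0 -> substrate=1 bound=2 product=2
t=5: arr=1 -> substrate=2 bound=2 product=2
t=6: arr=0 -> substrate=2 bound=2 product=2
t=7: arr=2 -> substrate=4 bound=2 product=2
t=8: arr=2 -> substrate=4 bound=2 product=4
t=9: arr=2 -> substrate=6 bound=2 product=4
t=10: arr=3 -> substrate=9 bound=2 product=4
t=11: arr=0 -> substrate=9 bound=2 product=4

Answer: 4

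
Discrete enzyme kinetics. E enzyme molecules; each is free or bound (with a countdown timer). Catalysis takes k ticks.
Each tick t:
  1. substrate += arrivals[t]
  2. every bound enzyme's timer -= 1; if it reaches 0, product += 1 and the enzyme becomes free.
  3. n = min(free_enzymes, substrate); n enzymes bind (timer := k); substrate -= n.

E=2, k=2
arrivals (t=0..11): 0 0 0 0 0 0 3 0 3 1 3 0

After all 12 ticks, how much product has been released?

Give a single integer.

Answer: 4

Derivation:
t=0: arr=0 -> substrate=0 bound=0 product=0
t=1: arr=0 -> substrate=0 bound=0 product=0
t=2: arr=0 -> substrate=0 bound=0 product=0
t=3: arr=0 -> substrate=0 bound=0 product=0
t=4: arr=0 -> substrate=0 bound=0 product=0
t=5: arr=0 -> substrate=0 bound=0 product=0
t=6: arr=3 -> substrate=1 bound=2 product=0
t=7: arr=0 -> substrate=1 bound=2 product=0
t=8: arr=3 -> substrate=2 bound=2 product=2
t=9: arr=1 -> substrate=3 bound=2 product=2
t=10: arr=3 -> substrate=4 bound=2 product=4
t=11: arr=0 -> substrate=4 bound=2 product=4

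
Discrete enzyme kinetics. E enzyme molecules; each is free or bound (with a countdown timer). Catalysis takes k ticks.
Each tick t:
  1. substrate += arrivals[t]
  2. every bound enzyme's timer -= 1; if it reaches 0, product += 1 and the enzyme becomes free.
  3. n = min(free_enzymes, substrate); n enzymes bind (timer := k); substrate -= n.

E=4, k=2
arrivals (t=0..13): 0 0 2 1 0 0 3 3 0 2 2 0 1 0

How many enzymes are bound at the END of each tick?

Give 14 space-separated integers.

Answer: 0 0 2 3 1 0 3 4 3 4 4 2 1 1

Derivation:
t=0: arr=0 -> substrate=0 bound=0 product=0
t=1: arr=0 -> substrate=0 bound=0 product=0
t=2: arr=2 -> substrate=0 bound=2 product=0
t=3: arr=1 -> substrate=0 bound=3 product=0
t=4: arr=0 -> substrate=0 bound=1 product=2
t=5: arr=0 -> substrate=0 bound=0 product=3
t=6: arr=3 -> substrate=0 bound=3 product=3
t=7: arr=3 -> substrate=2 bound=4 product=3
t=8: arr=0 -> substrate=0 bound=3 product=6
t=9: arr=2 -> substrate=0 bound=4 product=7
t=10: arr=2 -> substrate=0 bound=4 product=9
t=11: arr=0 -> substrate=0 bound=2 product=11
t=12: arr=1 -> substrate=0 bound=1 product=13
t=13: arr=0 -> substrate=0 bound=1 product=13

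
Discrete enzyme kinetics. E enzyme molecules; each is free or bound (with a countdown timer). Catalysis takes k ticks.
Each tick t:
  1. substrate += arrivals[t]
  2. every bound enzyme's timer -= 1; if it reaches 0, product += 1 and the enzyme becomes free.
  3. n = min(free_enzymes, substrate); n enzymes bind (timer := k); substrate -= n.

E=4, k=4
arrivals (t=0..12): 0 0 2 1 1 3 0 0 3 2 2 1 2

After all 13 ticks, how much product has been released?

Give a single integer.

Answer: 8

Derivation:
t=0: arr=0 -> substrate=0 bound=0 product=0
t=1: arr=0 -> substrate=0 bound=0 product=0
t=2: arr=2 -> substrate=0 bound=2 product=0
t=3: arr=1 -> substrate=0 bound=3 product=0
t=4: arr=1 -> substrate=0 bound=4 product=0
t=5: arr=3 -> substrate=3 bound=4 product=0
t=6: arr=0 -> substrate=1 bound=4 product=2
t=7: arr=0 -> substrate=0 bound=4 product=3
t=8: arr=3 -> substrate=2 bound=4 product=4
t=9: arr=2 -> substrate=4 bound=4 product=4
t=10: arr=2 -> substrate=4 bound=4 product=6
t=11: arr=1 -> substrate=4 bound=4 product=7
t=12: arr=2 -> substrate=5 bound=4 product=8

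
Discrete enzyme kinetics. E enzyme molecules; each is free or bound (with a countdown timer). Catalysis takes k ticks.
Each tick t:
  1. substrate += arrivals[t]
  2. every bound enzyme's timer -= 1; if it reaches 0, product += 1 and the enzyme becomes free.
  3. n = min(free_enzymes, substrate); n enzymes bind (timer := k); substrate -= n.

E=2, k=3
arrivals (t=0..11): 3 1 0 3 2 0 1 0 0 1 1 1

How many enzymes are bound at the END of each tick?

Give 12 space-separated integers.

t=0: arr=3 -> substrate=1 bound=2 product=0
t=1: arr=1 -> substrate=2 bound=2 product=0
t=2: arr=0 -> substrate=2 bound=2 product=0
t=3: arr=3 -> substrate=3 bound=2 product=2
t=4: arr=2 -> substrate=5 bound=2 product=2
t=5: arr=0 -> substrate=5 bound=2 product=2
t=6: arr=1 -> substrate=4 bound=2 product=4
t=7: arr=0 -> substrate=4 bound=2 product=4
t=8: arr=0 -> substrate=4 bound=2 product=4
t=9: arr=1 -> substrate=3 bound=2 product=6
t=10: arr=1 -> substrate=4 bound=2 product=6
t=11: arr=1 -> substrate=5 bound=2 product=6

Answer: 2 2 2 2 2 2 2 2 2 2 2 2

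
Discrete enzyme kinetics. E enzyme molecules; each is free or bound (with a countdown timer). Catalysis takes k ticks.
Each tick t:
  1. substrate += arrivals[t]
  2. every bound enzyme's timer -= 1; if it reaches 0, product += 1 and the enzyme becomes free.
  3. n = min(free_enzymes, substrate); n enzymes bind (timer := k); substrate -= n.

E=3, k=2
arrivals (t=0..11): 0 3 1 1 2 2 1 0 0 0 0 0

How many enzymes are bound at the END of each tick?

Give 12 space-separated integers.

Answer: 0 3 3 2 3 3 3 2 1 0 0 0

Derivation:
t=0: arr=0 -> substrate=0 bound=0 product=0
t=1: arr=3 -> substrate=0 bound=3 product=0
t=2: arr=1 -> substrate=1 bound=3 product=0
t=3: arr=1 -> substrate=0 bound=2 product=3
t=4: arr=2 -> substrate=1 bound=3 product=3
t=5: arr=2 -> substrate=1 bound=3 product=5
t=6: arr=1 -> substrate=1 bound=3 product=6
t=7: arr=0 -> substrate=0 bound=2 product=8
t=8: arr=0 -> substrate=0 bound=1 product=9
t=9: arr=0 -> substrate=0 bound=0 product=10
t=10: arr=0 -> substrate=0 bound=0 product=10
t=11: arr=0 -> substrate=0 bound=0 product=10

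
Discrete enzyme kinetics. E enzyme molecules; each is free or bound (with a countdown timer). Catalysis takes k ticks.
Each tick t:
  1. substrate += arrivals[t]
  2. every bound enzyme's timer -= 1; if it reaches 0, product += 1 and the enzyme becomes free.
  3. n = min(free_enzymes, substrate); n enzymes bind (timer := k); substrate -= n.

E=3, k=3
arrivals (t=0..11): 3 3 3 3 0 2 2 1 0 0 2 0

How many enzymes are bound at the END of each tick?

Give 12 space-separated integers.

t=0: arr=3 -> substrate=0 bound=3 product=0
t=1: arr=3 -> substrate=3 bound=3 product=0
t=2: arr=3 -> substrate=6 bound=3 product=0
t=3: arr=3 -> substrate=6 bound=3 product=3
t=4: arr=0 -> substrate=6 bound=3 product=3
t=5: arr=2 -> substrate=8 bound=3 product=3
t=6: arr=2 -> substrate=7 bound=3 product=6
t=7: arr=1 -> substrate=8 bound=3 product=6
t=8: arr=0 -> substrate=8 bound=3 product=6
t=9: arr=0 -> substrate=5 bound=3 product=9
t=10: arr=2 -> substrate=7 bound=3 product=9
t=11: arr=0 -> substrate=7 bound=3 product=9

Answer: 3 3 3 3 3 3 3 3 3 3 3 3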